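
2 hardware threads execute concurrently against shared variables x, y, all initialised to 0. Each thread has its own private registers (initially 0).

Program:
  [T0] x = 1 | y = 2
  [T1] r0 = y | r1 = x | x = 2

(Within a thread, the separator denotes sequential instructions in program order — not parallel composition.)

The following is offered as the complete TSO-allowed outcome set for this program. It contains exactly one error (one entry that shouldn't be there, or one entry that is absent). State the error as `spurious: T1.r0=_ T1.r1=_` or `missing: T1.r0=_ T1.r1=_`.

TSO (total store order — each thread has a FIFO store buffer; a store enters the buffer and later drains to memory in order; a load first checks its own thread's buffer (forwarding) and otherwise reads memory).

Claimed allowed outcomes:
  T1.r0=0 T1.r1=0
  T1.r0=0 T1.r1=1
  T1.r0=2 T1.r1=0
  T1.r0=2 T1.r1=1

spurious: T1.r0=2 T1.r1=0

outcome vector order: (T1.r0,T1.r1)
under TSO → 00 01 21
claimed∖TSO = {20}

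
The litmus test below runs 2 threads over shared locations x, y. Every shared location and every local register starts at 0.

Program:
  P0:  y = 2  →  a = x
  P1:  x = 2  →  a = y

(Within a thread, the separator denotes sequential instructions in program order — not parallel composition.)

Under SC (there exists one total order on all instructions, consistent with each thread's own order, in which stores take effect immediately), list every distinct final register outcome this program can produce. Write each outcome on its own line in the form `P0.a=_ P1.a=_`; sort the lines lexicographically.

outcome vector order: (P0.a,P1.a)
|SC outcomes| = 3

P0.a=0 P1.a=2
P0.a=2 P1.a=0
P0.a=2 P1.a=2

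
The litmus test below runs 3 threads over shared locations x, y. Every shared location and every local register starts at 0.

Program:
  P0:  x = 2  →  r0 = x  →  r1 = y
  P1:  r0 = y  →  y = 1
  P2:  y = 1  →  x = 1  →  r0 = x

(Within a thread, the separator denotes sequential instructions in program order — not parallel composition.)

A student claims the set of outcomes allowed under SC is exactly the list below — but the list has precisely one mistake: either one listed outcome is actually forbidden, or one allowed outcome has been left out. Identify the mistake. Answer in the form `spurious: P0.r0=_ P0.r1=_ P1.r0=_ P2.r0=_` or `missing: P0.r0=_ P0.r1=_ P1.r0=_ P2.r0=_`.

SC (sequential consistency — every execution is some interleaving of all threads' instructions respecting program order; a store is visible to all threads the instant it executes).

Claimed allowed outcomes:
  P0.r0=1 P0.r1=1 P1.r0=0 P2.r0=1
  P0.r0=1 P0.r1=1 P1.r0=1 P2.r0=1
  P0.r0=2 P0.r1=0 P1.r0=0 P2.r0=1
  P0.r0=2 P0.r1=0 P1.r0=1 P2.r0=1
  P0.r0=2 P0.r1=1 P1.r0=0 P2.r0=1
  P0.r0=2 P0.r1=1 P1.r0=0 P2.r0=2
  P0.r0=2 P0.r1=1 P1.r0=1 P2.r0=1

missing: P0.r0=2 P0.r1=1 P1.r0=1 P2.r0=2

outcome vector order: (P0.r0,P0.r1,P1.r0,P2.r0)
[SC] allowed = {1/1/0/1; 1/1/1/1; 2/0/0/1; 2/0/1/1; 2/1/0/1; 2/1/0/2; 2/1/1/1; 2/1/1/2}
SC∖claimed = {2/1/1/2}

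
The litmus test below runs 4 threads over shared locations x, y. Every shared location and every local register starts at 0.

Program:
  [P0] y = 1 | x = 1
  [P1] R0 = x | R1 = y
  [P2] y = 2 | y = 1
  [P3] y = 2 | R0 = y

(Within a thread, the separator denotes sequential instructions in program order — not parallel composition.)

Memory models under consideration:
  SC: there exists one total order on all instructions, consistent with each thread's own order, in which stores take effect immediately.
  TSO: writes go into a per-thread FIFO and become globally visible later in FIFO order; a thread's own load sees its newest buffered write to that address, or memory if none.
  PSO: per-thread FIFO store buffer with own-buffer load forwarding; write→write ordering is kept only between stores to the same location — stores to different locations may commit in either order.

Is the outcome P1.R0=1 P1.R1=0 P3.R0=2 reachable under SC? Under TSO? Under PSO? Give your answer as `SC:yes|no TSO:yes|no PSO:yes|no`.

outcome vector order: (P1.R0,P1.R1,P3.R0)
[SC] allowed = {<0 0 1>; <0 0 2>; <0 1 1>; <0 1 2>; <0 2 1>; <0 2 2>; <1 1 1>; <1 1 2>; <1 2 1>; <1 2 2>}
[TSO] allowed = {<0 0 1>; <0 0 2>; <0 1 1>; <0 1 2>; <0 2 1>; <0 2 2>; <1 1 1>; <1 1 2>; <1 2 1>; <1 2 2>}
[PSO] allowed = {<0 0 1>; <0 0 2>; <0 1 1>; <0 1 2>; <0 2 1>; <0 2 2>; <1 0 1>; <1 0 2>; <1 1 1>; <1 1 2>; <1 2 1>; <1 2 2>}
target <1 0 2> ∈ {PSO}

SC:no TSO:no PSO:yes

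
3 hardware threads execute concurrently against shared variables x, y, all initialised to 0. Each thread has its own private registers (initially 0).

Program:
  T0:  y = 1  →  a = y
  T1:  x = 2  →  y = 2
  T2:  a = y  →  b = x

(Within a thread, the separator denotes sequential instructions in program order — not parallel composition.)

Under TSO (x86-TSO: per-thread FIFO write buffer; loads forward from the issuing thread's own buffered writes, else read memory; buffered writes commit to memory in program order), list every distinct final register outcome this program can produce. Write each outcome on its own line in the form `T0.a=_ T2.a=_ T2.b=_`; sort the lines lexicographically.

T0.a=1 T2.a=0 T2.b=0
T0.a=1 T2.a=0 T2.b=2
T0.a=1 T2.a=1 T2.b=0
T0.a=1 T2.a=1 T2.b=2
T0.a=1 T2.a=2 T2.b=2
T0.a=2 T2.a=0 T2.b=0
T0.a=2 T2.a=0 T2.b=2
T0.a=2 T2.a=1 T2.b=0
T0.a=2 T2.a=1 T2.b=2
T0.a=2 T2.a=2 T2.b=2

outcome vector order: (T0.a,T2.a,T2.b)
|TSO outcomes| = 10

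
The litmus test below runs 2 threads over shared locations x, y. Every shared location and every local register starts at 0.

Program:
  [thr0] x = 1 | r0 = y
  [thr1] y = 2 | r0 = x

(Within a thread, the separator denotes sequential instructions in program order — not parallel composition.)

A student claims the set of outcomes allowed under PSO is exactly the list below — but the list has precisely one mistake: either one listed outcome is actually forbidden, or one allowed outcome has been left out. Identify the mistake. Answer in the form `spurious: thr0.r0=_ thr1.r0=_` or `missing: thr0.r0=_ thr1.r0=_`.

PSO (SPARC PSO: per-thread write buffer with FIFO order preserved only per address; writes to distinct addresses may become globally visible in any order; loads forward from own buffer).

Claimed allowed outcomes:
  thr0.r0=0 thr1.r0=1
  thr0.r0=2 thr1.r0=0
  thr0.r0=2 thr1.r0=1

missing: thr0.r0=0 thr1.r0=0

outcome vector order: (thr0.r0,thr1.r0)
[PSO] allowed = {0/0; 0/1; 2/0; 2/1}
PSO∖claimed = {0/0}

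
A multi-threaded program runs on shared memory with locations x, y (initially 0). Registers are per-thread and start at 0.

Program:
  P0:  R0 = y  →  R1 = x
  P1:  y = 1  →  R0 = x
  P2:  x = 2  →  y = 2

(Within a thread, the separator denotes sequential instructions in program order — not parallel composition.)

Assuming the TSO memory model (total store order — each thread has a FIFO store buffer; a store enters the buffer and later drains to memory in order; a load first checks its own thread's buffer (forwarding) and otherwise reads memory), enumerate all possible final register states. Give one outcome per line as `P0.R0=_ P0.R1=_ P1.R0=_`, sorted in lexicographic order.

P0.R0=0 P0.R1=0 P1.R0=0
P0.R0=0 P0.R1=0 P1.R0=2
P0.R0=0 P0.R1=2 P1.R0=0
P0.R0=0 P0.R1=2 P1.R0=2
P0.R0=1 P0.R1=0 P1.R0=0
P0.R0=1 P0.R1=0 P1.R0=2
P0.R0=1 P0.R1=2 P1.R0=0
P0.R0=1 P0.R1=2 P1.R0=2
P0.R0=2 P0.R1=2 P1.R0=0
P0.R0=2 P0.R1=2 P1.R0=2

outcome vector order: (P0.R0,P0.R1,P1.R0)
|TSO outcomes| = 10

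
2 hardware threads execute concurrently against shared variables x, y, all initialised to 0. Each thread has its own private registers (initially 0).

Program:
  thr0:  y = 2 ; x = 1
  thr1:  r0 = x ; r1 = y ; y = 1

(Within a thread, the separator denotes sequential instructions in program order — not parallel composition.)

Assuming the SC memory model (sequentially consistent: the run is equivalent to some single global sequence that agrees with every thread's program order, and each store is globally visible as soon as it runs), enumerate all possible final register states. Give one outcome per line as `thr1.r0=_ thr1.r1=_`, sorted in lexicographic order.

thr1.r0=0 thr1.r1=0
thr1.r0=0 thr1.r1=2
thr1.r0=1 thr1.r1=2

outcome vector order: (thr1.r0,thr1.r1)
|SC outcomes| = 3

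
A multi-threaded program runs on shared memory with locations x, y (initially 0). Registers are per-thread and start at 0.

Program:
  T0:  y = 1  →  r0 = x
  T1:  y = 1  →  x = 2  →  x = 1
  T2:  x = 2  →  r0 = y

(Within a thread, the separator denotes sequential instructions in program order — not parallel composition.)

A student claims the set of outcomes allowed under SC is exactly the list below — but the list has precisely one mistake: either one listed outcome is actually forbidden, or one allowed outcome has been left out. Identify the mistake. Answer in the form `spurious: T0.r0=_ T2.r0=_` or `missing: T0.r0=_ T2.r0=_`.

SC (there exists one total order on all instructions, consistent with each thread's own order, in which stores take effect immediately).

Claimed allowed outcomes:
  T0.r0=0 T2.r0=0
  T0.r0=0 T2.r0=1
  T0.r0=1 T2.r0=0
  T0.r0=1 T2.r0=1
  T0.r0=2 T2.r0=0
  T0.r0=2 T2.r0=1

spurious: T0.r0=0 T2.r0=0

outcome vector order: (T0.r0,T2.r0)
SC: 5 outcomes — {(0,1) (1,0) (1,1) (2,0) (2,1)}
claimed∖SC = {(0,0)}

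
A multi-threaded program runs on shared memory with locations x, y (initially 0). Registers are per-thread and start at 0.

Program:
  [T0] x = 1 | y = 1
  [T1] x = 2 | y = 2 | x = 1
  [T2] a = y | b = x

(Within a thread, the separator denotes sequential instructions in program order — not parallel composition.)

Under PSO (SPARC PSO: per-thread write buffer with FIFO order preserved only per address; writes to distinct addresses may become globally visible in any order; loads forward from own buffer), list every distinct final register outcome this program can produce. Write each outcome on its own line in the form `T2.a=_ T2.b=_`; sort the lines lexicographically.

outcome vector order: (T2.a,T2.b)
|PSO outcomes| = 9

T2.a=0 T2.b=0
T2.a=0 T2.b=1
T2.a=0 T2.b=2
T2.a=1 T2.b=0
T2.a=1 T2.b=1
T2.a=1 T2.b=2
T2.a=2 T2.b=0
T2.a=2 T2.b=1
T2.a=2 T2.b=2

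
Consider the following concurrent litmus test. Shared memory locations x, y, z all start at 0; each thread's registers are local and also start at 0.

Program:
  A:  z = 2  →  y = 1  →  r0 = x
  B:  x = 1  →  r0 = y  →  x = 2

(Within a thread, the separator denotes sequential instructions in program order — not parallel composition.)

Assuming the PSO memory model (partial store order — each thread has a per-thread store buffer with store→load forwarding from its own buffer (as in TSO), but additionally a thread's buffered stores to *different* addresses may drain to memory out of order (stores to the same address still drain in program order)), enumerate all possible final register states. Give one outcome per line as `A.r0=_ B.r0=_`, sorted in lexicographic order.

A.r0=0 B.r0=0
A.r0=0 B.r0=1
A.r0=1 B.r0=0
A.r0=1 B.r0=1
A.r0=2 B.r0=0
A.r0=2 B.r0=1

outcome vector order: (A.r0,B.r0)
|PSO outcomes| = 6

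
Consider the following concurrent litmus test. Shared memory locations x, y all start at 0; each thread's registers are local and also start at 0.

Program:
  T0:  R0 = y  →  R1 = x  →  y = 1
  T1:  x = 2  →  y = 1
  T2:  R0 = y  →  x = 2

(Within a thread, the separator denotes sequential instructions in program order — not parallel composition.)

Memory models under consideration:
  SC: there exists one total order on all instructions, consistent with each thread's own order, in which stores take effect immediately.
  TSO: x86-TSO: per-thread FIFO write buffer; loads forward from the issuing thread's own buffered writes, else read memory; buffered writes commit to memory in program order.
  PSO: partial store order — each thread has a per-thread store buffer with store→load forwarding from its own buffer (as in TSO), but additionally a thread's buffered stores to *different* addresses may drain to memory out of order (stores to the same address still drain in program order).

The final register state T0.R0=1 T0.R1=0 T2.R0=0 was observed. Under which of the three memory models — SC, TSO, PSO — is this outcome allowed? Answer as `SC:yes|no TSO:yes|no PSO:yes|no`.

outcome vector order: (T0.R0,T0.R1,T2.R0)
SC: 6 outcomes — {<0 0 0> <0 0 1> <0 2 0> <0 2 1> <1 2 0> <1 2 1>}
TSO: 6 outcomes — {<0 0 0> <0 0 1> <0 2 0> <0 2 1> <1 2 0> <1 2 1>}
PSO: 8 outcomes — {<0 0 0> <0 0 1> <0 2 0> <0 2 1> <1 0 0> <1 0 1> <1 2 0> <1 2 1>}
target <1 0 0> ∈ {PSO}

SC:no TSO:no PSO:yes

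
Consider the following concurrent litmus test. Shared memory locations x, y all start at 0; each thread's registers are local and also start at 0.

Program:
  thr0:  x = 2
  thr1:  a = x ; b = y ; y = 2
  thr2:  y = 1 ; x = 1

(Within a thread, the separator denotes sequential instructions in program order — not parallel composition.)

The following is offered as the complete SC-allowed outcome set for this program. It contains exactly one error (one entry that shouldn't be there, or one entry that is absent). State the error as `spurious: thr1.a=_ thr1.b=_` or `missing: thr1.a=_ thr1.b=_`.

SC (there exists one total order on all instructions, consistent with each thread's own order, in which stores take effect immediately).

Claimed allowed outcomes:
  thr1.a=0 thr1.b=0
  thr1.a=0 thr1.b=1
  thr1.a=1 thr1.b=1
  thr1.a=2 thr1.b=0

missing: thr1.a=2 thr1.b=1

outcome vector order: (thr1.a,thr1.b)
under SC → 00; 01; 11; 20; 21
SC∖claimed = {21}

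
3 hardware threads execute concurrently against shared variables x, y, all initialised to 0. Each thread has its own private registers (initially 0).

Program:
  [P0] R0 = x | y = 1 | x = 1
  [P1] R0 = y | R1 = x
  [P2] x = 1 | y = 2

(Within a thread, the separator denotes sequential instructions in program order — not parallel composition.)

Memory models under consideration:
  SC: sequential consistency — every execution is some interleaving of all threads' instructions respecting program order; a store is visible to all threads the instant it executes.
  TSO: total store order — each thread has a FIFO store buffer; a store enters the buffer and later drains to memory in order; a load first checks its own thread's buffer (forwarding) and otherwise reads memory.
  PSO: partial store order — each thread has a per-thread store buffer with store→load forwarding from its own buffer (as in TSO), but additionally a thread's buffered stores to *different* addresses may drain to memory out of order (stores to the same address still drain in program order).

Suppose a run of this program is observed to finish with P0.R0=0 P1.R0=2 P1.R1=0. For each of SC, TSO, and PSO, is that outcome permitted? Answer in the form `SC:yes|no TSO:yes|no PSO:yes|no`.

outcome vector order: (P0.R0,P1.R0,P1.R1)
SC: 9 outcomes — {<0 0 0>, <0 0 1>, <0 1 0>, <0 1 1>, <0 2 1>, <1 0 0>, <1 0 1>, <1 1 1>, <1 2 1>}
TSO: 9 outcomes — {<0 0 0>, <0 0 1>, <0 1 0>, <0 1 1>, <0 2 1>, <1 0 0>, <1 0 1>, <1 1 1>, <1 2 1>}
PSO: 11 outcomes — {<0 0 0>, <0 0 1>, <0 1 0>, <0 1 1>, <0 2 0>, <0 2 1>, <1 0 0>, <1 0 1>, <1 1 1>, <1 2 0>, <1 2 1>}
target <0 2 0> ∈ {PSO}

SC:no TSO:no PSO:yes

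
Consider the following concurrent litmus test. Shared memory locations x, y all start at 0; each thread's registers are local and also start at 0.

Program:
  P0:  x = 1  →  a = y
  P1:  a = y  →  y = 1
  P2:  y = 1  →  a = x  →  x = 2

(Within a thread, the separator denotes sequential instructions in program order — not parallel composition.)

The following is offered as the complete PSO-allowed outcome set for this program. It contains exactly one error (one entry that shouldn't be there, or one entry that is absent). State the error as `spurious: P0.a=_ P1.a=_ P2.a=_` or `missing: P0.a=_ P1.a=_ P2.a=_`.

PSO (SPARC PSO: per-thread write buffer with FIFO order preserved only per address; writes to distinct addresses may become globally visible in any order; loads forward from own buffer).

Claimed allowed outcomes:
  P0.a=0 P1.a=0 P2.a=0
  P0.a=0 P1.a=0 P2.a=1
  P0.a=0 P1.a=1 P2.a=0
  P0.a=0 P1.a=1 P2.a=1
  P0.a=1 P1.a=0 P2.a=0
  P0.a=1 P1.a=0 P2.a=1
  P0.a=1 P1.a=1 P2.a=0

outcome vector order: (P0.a,P1.a,P2.a)
PSO: 8 outcomes — {(0,0,0) (0,0,1) (0,1,0) (0,1,1) (1,0,0) (1,0,1) (1,1,0) (1,1,1)}
PSO∖claimed = {(1,1,1)}

missing: P0.a=1 P1.a=1 P2.a=1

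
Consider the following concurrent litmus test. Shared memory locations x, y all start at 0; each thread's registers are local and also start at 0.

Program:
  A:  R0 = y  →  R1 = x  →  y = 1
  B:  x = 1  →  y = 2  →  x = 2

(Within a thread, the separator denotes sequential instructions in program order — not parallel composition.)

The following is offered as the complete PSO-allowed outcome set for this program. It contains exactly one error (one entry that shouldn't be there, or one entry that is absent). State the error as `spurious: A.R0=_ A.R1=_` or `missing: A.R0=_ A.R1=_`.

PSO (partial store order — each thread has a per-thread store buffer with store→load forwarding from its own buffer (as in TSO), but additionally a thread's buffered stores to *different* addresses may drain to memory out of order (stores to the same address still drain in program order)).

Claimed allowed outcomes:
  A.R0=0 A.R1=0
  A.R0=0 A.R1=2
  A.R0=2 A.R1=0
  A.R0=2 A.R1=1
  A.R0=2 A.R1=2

missing: A.R0=0 A.R1=1

outcome vector order: (A.R0,A.R1)
under PSO → 0/0; 0/1; 0/2; 2/0; 2/1; 2/2
PSO∖claimed = {0/1}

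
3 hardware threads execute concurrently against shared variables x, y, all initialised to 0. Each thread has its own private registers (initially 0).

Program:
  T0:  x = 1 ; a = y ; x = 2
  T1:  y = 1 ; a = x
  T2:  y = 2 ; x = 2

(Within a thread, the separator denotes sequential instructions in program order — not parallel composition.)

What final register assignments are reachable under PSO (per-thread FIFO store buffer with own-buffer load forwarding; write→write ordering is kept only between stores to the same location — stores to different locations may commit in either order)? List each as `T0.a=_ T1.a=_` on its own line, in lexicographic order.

T0.a=0 T1.a=0
T0.a=0 T1.a=1
T0.a=0 T1.a=2
T0.a=1 T1.a=0
T0.a=1 T1.a=1
T0.a=1 T1.a=2
T0.a=2 T1.a=0
T0.a=2 T1.a=1
T0.a=2 T1.a=2

outcome vector order: (T0.a,T1.a)
|PSO outcomes| = 9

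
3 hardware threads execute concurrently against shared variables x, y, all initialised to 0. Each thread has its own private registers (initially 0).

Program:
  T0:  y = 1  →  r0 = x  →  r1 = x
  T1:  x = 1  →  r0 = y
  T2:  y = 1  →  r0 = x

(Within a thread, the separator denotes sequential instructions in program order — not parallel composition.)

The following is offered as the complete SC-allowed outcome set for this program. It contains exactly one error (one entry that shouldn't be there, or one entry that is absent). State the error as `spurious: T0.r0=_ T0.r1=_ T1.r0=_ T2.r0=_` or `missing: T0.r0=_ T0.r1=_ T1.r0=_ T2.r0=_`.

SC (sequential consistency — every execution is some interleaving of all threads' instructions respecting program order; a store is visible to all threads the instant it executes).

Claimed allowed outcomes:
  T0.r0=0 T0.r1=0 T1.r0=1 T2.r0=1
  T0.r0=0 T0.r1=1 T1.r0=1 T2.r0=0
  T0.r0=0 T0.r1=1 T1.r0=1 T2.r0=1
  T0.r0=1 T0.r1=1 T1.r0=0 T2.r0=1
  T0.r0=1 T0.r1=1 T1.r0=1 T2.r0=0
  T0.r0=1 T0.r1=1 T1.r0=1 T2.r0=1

missing: T0.r0=0 T0.r1=0 T1.r0=1 T2.r0=0

outcome vector order: (T0.r0,T0.r1,T1.r0,T2.r0)
SC: 7 outcomes — {0010; 0011; 0110; 0111; 1101; 1110; 1111}
SC∖claimed = {0010}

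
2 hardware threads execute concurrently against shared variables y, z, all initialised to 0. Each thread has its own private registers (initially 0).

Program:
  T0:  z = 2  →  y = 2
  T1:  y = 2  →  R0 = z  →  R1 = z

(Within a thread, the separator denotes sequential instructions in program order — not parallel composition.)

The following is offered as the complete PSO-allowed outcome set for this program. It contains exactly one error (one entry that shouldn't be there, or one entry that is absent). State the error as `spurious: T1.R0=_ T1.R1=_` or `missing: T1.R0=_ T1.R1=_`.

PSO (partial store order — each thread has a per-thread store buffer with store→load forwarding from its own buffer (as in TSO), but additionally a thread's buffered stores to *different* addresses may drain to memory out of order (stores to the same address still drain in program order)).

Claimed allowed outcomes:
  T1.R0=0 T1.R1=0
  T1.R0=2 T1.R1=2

missing: T1.R0=0 T1.R1=2

outcome vector order: (T1.R0,T1.R1)
PSO (3): 00 02 22
PSO∖claimed = {02}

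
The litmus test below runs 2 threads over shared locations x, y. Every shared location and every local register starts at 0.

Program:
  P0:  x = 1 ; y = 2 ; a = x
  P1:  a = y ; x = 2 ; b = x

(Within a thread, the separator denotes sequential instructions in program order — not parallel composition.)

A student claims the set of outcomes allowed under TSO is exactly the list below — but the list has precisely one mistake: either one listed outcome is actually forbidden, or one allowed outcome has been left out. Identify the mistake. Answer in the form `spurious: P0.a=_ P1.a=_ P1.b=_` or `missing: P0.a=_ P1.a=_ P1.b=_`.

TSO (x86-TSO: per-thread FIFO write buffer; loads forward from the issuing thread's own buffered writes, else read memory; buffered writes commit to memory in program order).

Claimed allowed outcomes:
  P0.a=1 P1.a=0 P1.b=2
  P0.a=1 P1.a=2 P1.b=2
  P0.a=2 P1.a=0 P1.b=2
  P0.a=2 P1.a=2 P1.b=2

missing: P0.a=1 P1.a=0 P1.b=1

outcome vector order: (P0.a,P1.a,P1.b)
under TSO → (1,0,1); (1,0,2); (1,2,2); (2,0,2); (2,2,2)
TSO∖claimed = {(1,0,1)}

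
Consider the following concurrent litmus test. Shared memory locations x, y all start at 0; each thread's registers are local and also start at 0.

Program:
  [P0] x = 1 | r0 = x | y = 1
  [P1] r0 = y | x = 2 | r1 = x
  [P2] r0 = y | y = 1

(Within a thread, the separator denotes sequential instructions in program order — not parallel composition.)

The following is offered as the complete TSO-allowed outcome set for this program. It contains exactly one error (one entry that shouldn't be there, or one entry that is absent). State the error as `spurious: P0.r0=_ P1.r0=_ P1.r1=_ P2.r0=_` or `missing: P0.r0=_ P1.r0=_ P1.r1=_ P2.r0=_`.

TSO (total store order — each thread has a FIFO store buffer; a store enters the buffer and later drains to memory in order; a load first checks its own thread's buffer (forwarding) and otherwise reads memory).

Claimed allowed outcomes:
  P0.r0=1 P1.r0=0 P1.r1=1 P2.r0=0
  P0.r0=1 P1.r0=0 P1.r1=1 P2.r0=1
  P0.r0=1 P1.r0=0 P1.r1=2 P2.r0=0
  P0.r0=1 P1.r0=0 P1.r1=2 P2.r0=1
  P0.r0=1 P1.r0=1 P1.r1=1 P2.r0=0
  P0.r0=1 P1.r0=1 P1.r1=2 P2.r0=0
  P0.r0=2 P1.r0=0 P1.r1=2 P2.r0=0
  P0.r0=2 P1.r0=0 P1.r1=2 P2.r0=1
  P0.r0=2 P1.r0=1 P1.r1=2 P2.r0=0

missing: P0.r0=1 P1.r0=1 P1.r1=2 P2.r0=1

outcome vector order: (P0.r0,P1.r0,P1.r1,P2.r0)
TSO: 10 outcomes — {<1 0 1 0>, <1 0 1 1>, <1 0 2 0>, <1 0 2 1>, <1 1 1 0>, <1 1 2 0>, <1 1 2 1>, <2 0 2 0>, <2 0 2 1>, <2 1 2 0>}
TSO∖claimed = {<1 1 2 1>}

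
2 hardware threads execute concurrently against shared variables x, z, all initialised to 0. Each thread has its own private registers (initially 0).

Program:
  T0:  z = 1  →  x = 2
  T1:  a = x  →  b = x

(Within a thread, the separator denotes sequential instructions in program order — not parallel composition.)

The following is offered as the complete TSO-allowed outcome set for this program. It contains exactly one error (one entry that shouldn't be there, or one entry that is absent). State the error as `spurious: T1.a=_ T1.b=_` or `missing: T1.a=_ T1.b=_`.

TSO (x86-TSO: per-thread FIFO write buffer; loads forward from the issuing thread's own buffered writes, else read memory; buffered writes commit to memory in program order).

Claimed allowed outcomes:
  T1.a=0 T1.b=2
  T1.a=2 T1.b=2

outcome vector order: (T1.a,T1.b)
under TSO → 00, 02, 22
TSO∖claimed = {00}

missing: T1.a=0 T1.b=0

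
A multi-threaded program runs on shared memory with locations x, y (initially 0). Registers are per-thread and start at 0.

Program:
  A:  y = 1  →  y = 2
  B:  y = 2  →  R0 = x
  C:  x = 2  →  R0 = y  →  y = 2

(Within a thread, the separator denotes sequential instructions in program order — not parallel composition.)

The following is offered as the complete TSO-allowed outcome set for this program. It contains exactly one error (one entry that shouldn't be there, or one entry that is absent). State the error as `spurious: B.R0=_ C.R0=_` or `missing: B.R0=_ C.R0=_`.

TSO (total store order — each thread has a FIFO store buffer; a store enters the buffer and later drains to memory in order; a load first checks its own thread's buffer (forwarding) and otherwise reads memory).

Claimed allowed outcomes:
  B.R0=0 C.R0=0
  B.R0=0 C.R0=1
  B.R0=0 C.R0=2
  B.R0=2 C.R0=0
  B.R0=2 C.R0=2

outcome vector order: (B.R0,C.R0)
TSO (6): 00; 01; 02; 20; 21; 22
TSO∖claimed = {21}

missing: B.R0=2 C.R0=1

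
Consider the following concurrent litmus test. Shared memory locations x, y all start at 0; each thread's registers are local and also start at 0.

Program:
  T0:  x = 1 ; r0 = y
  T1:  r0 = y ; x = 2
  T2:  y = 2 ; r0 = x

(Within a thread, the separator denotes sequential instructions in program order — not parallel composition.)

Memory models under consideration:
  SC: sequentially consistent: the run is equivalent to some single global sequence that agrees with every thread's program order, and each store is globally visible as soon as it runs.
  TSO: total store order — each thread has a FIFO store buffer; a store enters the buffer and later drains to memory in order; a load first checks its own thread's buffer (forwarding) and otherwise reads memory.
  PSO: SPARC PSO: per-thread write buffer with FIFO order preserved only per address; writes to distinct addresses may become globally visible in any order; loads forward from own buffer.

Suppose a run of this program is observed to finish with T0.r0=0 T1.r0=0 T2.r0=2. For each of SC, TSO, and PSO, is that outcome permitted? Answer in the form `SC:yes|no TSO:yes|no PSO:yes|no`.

outcome vector order: (T0.r0,T1.r0,T2.r0)
[SC] allowed = {(0,0,1); (0,0,2); (0,2,1); (0,2,2); (2,0,0); (2,0,1); (2,0,2); (2,2,0); (2,2,1); (2,2,2)}
[TSO] allowed = {(0,0,0); (0,0,1); (0,0,2); (0,2,0); (0,2,1); (0,2,2); (2,0,0); (2,0,1); (2,0,2); (2,2,0); (2,2,1); (2,2,2)}
[PSO] allowed = {(0,0,0); (0,0,1); (0,0,2); (0,2,0); (0,2,1); (0,2,2); (2,0,0); (2,0,1); (2,0,2); (2,2,0); (2,2,1); (2,2,2)}
target (0,0,2) ∈ {SC,TSO,PSO}

SC:yes TSO:yes PSO:yes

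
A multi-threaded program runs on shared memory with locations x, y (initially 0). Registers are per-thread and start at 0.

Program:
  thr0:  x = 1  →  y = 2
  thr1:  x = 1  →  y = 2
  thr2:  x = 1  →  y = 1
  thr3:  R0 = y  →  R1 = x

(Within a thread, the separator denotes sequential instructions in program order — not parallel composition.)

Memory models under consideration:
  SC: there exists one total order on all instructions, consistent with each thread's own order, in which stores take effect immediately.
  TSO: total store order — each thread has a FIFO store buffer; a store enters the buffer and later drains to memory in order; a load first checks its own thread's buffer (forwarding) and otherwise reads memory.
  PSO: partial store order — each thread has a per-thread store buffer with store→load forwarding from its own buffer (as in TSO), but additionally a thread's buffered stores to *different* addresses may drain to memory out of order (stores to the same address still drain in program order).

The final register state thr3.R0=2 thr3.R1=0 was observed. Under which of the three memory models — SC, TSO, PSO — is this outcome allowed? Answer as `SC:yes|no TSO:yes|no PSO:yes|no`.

outcome vector order: (thr3.R0,thr3.R1)
SC (4): 0/0 0/1 1/1 2/1
TSO (4): 0/0 0/1 1/1 2/1
PSO (6): 0/0 0/1 1/0 1/1 2/0 2/1
target 2/0 ∈ {PSO}

SC:no TSO:no PSO:yes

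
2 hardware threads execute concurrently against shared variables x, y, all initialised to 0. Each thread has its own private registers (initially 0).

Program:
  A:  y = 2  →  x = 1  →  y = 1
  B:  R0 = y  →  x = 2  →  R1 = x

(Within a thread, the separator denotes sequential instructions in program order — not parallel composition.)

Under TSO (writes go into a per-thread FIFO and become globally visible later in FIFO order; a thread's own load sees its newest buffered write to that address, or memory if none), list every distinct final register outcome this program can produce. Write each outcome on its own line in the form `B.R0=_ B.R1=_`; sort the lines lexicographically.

outcome vector order: (B.R0,B.R1)
|TSO outcomes| = 5

B.R0=0 B.R1=1
B.R0=0 B.R1=2
B.R0=1 B.R1=2
B.R0=2 B.R1=1
B.R0=2 B.R1=2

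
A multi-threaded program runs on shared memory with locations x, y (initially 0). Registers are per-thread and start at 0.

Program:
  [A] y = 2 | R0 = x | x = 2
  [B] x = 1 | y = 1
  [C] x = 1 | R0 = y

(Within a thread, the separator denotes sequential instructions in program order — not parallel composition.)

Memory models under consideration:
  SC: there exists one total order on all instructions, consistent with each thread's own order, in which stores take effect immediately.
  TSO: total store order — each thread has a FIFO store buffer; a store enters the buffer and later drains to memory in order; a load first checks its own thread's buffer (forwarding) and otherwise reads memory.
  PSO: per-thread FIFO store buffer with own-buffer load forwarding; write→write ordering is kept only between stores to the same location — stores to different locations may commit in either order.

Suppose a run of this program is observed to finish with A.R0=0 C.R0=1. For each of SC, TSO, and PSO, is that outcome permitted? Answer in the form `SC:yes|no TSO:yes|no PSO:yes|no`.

outcome vector order: (A.R0,C.R0)
[SC] allowed = {<0 1>, <0 2>, <1 0>, <1 1>, <1 2>}
[TSO] allowed = {<0 0>, <0 1>, <0 2>, <1 0>, <1 1>, <1 2>}
[PSO] allowed = {<0 0>, <0 1>, <0 2>, <1 0>, <1 1>, <1 2>}
target <0 1> ∈ {SC,TSO,PSO}

SC:yes TSO:yes PSO:yes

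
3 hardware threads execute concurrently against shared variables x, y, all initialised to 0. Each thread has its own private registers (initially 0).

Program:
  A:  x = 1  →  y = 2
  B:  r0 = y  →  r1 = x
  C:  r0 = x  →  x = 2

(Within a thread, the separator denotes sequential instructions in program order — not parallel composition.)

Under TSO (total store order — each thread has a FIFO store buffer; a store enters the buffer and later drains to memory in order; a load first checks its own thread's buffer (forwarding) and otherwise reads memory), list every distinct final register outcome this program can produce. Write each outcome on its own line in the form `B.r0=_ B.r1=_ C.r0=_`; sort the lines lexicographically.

outcome vector order: (B.r0,B.r1,C.r0)
|TSO outcomes| = 10

B.r0=0 B.r1=0 C.r0=0
B.r0=0 B.r1=0 C.r0=1
B.r0=0 B.r1=1 C.r0=0
B.r0=0 B.r1=1 C.r0=1
B.r0=0 B.r1=2 C.r0=0
B.r0=0 B.r1=2 C.r0=1
B.r0=2 B.r1=1 C.r0=0
B.r0=2 B.r1=1 C.r0=1
B.r0=2 B.r1=2 C.r0=0
B.r0=2 B.r1=2 C.r0=1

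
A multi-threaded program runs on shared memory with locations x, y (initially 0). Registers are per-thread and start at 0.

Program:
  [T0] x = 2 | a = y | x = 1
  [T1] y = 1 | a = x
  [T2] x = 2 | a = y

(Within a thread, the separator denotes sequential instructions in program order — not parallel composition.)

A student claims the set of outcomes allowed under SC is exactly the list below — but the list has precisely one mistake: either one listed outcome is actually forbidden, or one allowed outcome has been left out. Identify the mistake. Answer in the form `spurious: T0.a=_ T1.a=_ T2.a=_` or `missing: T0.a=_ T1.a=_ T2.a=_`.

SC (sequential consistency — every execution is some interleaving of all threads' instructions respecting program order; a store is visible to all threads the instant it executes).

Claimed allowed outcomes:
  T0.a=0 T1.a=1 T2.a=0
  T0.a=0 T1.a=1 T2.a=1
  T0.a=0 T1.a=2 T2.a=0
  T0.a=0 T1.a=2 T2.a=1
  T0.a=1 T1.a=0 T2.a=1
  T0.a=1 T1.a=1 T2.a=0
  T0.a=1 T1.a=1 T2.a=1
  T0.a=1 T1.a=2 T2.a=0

missing: T0.a=1 T1.a=2 T2.a=1

outcome vector order: (T0.a,T1.a,T2.a)
under SC → 010 011 020 021 101 110 111 120 121
SC∖claimed = {121}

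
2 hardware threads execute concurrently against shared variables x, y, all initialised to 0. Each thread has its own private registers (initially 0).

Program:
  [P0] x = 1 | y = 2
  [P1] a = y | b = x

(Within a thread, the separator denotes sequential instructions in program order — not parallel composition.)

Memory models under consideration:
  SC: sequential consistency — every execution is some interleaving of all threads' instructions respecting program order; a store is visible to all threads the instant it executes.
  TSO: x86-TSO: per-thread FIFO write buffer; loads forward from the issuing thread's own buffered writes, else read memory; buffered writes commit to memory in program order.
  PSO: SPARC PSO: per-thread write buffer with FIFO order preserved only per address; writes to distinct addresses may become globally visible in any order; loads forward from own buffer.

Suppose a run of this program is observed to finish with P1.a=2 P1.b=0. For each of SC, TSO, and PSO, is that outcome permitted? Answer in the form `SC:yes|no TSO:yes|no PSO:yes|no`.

outcome vector order: (P1.a,P1.b)
[SC] allowed = {0/0, 0/1, 2/1}
[TSO] allowed = {0/0, 0/1, 2/1}
[PSO] allowed = {0/0, 0/1, 2/0, 2/1}
target 2/0 ∈ {PSO}

SC:no TSO:no PSO:yes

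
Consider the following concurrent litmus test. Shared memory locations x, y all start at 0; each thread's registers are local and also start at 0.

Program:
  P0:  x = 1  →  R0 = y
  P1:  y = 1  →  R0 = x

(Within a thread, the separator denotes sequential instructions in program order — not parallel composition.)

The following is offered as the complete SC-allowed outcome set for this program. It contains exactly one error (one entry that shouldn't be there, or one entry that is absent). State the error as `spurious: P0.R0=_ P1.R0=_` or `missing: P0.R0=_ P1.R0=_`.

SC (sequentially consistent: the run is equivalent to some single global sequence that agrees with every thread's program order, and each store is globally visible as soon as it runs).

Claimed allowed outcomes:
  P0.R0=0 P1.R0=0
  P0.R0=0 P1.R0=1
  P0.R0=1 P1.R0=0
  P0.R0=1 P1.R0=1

spurious: P0.R0=0 P1.R0=0

outcome vector order: (P0.R0,P1.R0)
[SC] allowed = {0/1 1/0 1/1}
claimed∖SC = {0/0}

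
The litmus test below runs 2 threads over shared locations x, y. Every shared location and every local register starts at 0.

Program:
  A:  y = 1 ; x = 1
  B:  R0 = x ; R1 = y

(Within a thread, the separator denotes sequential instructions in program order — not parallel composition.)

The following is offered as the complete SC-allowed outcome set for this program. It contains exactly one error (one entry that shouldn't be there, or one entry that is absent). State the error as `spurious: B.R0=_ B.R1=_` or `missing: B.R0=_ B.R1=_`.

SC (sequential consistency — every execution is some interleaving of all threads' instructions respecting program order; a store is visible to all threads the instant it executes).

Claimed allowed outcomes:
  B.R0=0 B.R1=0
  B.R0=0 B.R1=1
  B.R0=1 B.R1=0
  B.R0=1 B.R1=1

spurious: B.R0=1 B.R1=0

outcome vector order: (B.R0,B.R1)
SC (3): (0,0); (0,1); (1,1)
claimed∖SC = {(1,0)}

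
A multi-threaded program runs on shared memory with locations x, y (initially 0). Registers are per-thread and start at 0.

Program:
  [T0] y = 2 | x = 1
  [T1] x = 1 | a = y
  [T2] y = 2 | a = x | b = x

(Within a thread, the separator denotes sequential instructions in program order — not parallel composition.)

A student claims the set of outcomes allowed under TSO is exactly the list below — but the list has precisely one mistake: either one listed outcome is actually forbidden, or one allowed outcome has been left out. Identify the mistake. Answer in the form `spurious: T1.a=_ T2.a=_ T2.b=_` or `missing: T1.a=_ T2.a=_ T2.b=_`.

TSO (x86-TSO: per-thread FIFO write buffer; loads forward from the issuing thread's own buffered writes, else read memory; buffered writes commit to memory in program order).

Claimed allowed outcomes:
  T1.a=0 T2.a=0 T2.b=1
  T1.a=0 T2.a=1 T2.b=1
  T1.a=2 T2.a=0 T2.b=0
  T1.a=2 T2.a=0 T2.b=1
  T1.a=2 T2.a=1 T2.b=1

outcome vector order: (T1.a,T2.a,T2.b)
under TSO → (0,0,0) (0,0,1) (0,1,1) (2,0,0) (2,0,1) (2,1,1)
TSO∖claimed = {(0,0,0)}

missing: T1.a=0 T2.a=0 T2.b=0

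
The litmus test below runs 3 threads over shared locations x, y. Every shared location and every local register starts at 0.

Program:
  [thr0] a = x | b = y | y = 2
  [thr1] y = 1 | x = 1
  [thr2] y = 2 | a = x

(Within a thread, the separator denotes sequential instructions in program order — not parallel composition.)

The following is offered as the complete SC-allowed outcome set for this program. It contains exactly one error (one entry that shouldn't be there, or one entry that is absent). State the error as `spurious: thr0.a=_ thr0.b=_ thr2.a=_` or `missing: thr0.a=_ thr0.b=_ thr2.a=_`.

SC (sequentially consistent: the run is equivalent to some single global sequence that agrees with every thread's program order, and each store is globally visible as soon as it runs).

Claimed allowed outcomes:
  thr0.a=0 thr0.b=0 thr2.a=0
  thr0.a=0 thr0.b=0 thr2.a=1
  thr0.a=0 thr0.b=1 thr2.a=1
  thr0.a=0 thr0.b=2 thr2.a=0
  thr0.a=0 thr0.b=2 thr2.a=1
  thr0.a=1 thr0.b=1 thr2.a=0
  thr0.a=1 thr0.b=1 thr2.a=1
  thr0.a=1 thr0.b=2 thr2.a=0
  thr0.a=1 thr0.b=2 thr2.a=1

outcome vector order: (thr0.a,thr0.b,thr2.a)
under SC → 000; 001; 010; 011; 020; 021; 110; 111; 120; 121
SC∖claimed = {010}

missing: thr0.a=0 thr0.b=1 thr2.a=0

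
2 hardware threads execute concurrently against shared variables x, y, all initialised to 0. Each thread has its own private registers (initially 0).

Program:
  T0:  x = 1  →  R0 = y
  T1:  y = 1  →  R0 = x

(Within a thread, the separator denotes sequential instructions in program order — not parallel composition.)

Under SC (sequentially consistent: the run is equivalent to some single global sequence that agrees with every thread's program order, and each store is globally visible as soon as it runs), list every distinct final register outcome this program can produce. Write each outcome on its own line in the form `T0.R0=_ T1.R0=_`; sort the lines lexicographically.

T0.R0=0 T1.R0=1
T0.R0=1 T1.R0=0
T0.R0=1 T1.R0=1

outcome vector order: (T0.R0,T1.R0)
|SC outcomes| = 3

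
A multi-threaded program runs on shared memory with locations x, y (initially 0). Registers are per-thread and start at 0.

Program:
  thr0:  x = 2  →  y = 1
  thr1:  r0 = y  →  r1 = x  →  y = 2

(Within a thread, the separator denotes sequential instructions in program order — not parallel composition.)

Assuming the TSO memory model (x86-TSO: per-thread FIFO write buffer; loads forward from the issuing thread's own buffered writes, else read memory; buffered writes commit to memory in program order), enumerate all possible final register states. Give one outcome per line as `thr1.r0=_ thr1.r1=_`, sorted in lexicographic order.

outcome vector order: (thr1.r0,thr1.r1)
|TSO outcomes| = 3

thr1.r0=0 thr1.r1=0
thr1.r0=0 thr1.r1=2
thr1.r0=1 thr1.r1=2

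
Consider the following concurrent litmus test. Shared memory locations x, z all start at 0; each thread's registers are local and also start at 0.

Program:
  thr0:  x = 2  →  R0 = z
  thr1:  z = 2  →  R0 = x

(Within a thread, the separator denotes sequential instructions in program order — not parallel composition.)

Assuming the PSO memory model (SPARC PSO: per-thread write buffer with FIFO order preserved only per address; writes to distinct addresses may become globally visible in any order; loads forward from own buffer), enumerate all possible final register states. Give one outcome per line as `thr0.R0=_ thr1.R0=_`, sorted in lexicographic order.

outcome vector order: (thr0.R0,thr1.R0)
|PSO outcomes| = 4

thr0.R0=0 thr1.R0=0
thr0.R0=0 thr1.R0=2
thr0.R0=2 thr1.R0=0
thr0.R0=2 thr1.R0=2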